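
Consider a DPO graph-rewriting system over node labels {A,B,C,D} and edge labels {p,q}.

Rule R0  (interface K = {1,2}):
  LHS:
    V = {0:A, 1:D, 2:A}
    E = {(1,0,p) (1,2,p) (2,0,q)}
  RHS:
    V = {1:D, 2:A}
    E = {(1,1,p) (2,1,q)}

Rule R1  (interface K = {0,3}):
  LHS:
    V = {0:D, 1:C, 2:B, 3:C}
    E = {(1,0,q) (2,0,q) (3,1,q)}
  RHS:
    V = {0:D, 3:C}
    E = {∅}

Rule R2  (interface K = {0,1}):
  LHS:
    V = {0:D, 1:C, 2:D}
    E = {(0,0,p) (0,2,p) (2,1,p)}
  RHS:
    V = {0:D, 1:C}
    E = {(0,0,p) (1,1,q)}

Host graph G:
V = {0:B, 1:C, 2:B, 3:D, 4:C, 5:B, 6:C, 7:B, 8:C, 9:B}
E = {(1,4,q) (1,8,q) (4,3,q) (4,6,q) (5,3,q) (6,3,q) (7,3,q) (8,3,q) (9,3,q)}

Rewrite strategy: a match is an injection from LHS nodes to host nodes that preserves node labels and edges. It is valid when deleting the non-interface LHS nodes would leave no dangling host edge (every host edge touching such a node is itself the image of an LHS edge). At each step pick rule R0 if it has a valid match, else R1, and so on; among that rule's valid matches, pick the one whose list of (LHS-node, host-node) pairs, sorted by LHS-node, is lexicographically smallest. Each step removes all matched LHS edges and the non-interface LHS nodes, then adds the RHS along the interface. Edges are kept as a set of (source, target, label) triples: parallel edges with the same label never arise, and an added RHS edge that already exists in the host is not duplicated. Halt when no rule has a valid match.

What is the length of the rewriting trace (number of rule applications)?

initial: |V|=10 |E|=9  E = 1-q->4 1-q->8 4-q->3 4-q->6 5-q->3 6-q->3 7-q->3 8-q->3 9-q->3
step 1: apply R1 at {0↦3, 1↦6, 2↦5, 3↦4}  → |V|=8 |E|=6  E = 1-q->4 1-q->8 4-q->3 7-q->3 8-q->3 9-q->3
step 2: apply R1 at {0↦3, 1↦4, 2↦7, 3↦1}  → |V|=6 |E|=3  E = 1-q->8 8-q->3 9-q->3
step 3: apply R1 at {0↦3, 1↦8, 2↦9, 3↦1}  → |V|=4 |E|=0  E = ∅
final graph: no rule applies after step 3

Answer: 3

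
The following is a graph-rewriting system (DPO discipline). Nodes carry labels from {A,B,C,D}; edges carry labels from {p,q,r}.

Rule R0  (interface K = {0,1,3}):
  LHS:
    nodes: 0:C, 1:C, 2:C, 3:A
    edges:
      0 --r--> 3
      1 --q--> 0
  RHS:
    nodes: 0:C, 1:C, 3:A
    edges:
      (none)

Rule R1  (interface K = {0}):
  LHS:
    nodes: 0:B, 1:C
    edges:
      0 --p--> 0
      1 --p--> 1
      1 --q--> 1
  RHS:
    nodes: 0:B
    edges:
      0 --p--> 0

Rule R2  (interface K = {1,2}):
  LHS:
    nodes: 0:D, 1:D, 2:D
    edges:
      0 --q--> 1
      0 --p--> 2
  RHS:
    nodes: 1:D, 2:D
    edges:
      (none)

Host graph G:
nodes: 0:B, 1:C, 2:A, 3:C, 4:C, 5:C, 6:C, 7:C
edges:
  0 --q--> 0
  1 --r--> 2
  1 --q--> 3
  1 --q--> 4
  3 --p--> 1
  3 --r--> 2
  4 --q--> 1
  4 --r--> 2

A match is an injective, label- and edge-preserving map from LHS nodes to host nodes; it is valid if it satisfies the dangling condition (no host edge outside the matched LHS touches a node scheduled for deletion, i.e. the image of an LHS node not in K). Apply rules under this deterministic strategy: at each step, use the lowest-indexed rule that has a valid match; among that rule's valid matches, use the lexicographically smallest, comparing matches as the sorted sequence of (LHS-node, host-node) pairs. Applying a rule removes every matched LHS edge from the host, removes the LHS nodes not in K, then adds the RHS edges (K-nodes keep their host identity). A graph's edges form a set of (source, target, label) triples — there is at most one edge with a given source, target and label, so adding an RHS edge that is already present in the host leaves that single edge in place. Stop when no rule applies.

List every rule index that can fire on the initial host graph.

R0: 9 valid matches — {0↦1, 1↦4, 2↦5, 3↦2}, {0↦1, 1↦4, 2↦6, 3↦2}, {0↦1, 1↦4, 2↦7, 3↦2} (+6 more)
R1: no valid match — LHS pattern not found
R2: no valid match — LHS pattern not found

Answer: [R0]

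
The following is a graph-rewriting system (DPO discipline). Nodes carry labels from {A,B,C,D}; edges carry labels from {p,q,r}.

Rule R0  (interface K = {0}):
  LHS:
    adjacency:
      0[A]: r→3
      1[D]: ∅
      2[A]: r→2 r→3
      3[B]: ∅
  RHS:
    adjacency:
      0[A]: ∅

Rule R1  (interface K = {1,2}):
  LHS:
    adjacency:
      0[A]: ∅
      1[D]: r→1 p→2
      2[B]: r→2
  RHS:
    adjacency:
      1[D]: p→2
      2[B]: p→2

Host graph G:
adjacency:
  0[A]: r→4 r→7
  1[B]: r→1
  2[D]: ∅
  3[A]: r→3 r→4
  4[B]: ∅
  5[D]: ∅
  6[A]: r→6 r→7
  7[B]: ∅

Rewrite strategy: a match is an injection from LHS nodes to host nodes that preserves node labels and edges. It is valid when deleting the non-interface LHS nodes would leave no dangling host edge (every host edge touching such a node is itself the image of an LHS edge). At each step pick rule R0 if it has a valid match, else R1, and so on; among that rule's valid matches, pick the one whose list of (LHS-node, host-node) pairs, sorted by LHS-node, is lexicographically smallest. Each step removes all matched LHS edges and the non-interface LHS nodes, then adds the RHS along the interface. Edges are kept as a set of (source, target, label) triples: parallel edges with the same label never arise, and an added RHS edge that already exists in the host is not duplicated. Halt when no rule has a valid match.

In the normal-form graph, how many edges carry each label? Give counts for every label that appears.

[0] host  ⇒  8 nodes, 7 edges  {0-r->4 0-r->7 1-r->1 3-r->3 3-r->4 6-r->6 6-r->7}
[1] R0 @ {0↦0, 1↦2, 2↦3, 3↦4}  ⇒  5 nodes, 4 edges  {0-r->7 1-r->1 6-r->6 6-r->7}
[2] R0 @ {0↦0, 1↦5, 2↦6, 3↦7}  ⇒  2 nodes, 1 edges  {1-r->1}
normal form: no rule applies after step 2
NF edges: [(1, 1, 'r')]

Answer: r:1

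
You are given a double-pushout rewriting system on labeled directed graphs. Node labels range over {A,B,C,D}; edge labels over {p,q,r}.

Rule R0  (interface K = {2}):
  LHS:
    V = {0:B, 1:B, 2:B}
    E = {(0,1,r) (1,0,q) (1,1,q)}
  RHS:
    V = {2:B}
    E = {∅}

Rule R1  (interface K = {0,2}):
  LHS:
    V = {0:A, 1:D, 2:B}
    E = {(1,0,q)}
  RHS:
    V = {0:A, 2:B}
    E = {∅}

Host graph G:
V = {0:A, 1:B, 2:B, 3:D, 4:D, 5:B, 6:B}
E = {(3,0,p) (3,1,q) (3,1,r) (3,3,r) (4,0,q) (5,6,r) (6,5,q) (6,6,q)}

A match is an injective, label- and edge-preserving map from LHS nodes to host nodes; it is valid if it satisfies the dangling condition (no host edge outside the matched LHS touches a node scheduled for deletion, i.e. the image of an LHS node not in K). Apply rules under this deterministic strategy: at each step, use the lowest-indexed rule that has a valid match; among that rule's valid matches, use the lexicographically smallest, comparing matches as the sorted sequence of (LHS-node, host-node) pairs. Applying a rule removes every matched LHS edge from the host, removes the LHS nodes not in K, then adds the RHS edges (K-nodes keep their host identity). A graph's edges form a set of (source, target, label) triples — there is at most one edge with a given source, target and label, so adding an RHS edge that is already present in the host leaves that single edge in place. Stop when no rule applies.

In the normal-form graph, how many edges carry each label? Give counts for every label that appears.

[0] host  ⇒  7 nodes, 8 edges  {3-p->0 3-q->1 3-r->1 3-r->3 4-q->0 5-r->6 6-q->5 6-q->6}
[1] R0 @ {0↦5, 1↦6, 2↦1}  ⇒  5 nodes, 5 edges  {3-p->0 3-q->1 3-r->1 3-r->3 4-q->0}
[2] R1 @ {0↦0, 1↦4, 2↦1}  ⇒  4 nodes, 4 edges  {3-p->0 3-q->1 3-r->1 3-r->3}
halt: no rule applies after step 2
NF edges: [(3, 0, 'p'), (3, 1, 'q'), (3, 1, 'r'), (3, 3, 'r')]

Answer: p:1 q:1 r:2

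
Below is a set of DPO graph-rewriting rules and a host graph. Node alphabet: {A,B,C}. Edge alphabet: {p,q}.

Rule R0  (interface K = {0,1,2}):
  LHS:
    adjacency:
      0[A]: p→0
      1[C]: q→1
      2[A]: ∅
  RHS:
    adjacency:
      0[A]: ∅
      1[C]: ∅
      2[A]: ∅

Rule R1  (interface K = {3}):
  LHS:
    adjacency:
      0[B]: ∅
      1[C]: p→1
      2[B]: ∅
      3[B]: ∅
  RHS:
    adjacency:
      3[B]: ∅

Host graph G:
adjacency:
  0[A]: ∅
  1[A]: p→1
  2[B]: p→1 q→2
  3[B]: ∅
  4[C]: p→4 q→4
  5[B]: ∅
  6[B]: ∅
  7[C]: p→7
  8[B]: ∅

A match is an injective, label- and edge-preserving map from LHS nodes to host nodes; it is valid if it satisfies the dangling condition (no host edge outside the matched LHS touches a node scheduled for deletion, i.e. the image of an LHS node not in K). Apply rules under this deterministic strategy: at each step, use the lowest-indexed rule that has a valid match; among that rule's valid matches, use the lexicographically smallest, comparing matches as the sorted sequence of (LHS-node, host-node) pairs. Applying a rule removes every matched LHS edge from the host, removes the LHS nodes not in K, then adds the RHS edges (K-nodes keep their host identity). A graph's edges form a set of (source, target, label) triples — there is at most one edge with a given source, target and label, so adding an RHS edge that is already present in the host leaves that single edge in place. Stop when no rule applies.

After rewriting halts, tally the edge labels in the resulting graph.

[0] host  ⇒  9 nodes, 6 edges  {1-p->1 2-p->1 2-q->2 4-p->4 4-q->4 7-p->7}
[1] R0 @ {0↦1, 1↦4, 2↦0}  ⇒  9 nodes, 4 edges  {2-p->1 2-q->2 4-p->4 7-p->7}
[2] R1 @ {0↦3, 1↦4, 2↦5, 3↦2}  ⇒  6 nodes, 3 edges  {2-p->1 2-q->2 7-p->7}
[3] R1 @ {0↦6, 1↦7, 2↦8, 3↦2}  ⇒  3 nodes, 2 edges  {2-p->1 2-q->2}
normal form: no rule applies after step 3
NF edges: [(2, 1, 'p'), (2, 2, 'q')]

Answer: p:1 q:1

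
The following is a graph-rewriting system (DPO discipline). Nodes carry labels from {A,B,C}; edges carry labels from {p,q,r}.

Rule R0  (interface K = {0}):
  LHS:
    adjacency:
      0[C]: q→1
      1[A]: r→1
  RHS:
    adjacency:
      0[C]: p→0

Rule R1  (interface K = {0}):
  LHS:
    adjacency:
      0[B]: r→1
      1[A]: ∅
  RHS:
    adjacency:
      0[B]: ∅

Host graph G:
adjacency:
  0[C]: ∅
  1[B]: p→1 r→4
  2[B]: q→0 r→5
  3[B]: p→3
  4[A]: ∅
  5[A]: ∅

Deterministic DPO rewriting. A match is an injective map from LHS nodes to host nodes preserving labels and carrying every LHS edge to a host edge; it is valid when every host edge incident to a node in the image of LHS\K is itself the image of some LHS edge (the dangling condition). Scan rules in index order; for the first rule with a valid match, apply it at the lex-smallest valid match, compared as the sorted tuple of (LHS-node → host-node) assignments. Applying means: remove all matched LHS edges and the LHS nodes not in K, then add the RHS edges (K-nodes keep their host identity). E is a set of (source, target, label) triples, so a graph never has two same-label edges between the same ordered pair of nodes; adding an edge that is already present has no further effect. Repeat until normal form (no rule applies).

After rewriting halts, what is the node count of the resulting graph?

initial: |V|=6 |E|=5  E = 1-p->1 1-r->4 2-q->0 2-r->5 3-p->3
step 1: apply R1 at {0↦1, 1↦4}  → |V|=5 |E|=4  E = 1-p->1 2-q->0 2-r->5 3-p->3
step 2: apply R1 at {0↦2, 1↦5}  → |V|=4 |E|=3  E = 1-p->1 2-q->0 3-p->3
final graph: no rule applies after step 2
NF nodes: {0:C, 1:B, 2:B, 3:B}

Answer: 4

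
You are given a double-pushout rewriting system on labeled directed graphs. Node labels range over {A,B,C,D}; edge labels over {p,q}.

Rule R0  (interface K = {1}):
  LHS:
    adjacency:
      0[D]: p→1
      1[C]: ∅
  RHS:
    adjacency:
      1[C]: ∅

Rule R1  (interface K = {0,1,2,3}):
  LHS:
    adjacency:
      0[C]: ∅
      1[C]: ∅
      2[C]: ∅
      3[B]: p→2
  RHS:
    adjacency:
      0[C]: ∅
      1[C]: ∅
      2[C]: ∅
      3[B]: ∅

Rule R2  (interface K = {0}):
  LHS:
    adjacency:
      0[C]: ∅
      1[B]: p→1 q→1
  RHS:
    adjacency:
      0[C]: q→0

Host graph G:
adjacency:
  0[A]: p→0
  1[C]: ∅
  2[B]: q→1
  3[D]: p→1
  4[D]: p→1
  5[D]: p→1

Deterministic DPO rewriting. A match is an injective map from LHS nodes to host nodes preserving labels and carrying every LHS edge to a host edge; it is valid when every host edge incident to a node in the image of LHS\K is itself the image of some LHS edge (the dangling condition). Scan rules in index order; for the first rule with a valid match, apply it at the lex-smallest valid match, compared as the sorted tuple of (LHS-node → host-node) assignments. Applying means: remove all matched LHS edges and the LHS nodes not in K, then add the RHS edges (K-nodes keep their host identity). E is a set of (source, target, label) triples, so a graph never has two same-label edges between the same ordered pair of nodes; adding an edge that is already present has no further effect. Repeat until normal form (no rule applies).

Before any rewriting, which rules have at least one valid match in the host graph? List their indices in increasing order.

Answer: [R0]

Steps:
R0: 3 valid matches — {0↦3, 1↦1}, {0↦4, 1↦1}, {0↦5, 1↦1}
R1: no valid match — LHS pattern not found
R2: no valid match — LHS pattern not found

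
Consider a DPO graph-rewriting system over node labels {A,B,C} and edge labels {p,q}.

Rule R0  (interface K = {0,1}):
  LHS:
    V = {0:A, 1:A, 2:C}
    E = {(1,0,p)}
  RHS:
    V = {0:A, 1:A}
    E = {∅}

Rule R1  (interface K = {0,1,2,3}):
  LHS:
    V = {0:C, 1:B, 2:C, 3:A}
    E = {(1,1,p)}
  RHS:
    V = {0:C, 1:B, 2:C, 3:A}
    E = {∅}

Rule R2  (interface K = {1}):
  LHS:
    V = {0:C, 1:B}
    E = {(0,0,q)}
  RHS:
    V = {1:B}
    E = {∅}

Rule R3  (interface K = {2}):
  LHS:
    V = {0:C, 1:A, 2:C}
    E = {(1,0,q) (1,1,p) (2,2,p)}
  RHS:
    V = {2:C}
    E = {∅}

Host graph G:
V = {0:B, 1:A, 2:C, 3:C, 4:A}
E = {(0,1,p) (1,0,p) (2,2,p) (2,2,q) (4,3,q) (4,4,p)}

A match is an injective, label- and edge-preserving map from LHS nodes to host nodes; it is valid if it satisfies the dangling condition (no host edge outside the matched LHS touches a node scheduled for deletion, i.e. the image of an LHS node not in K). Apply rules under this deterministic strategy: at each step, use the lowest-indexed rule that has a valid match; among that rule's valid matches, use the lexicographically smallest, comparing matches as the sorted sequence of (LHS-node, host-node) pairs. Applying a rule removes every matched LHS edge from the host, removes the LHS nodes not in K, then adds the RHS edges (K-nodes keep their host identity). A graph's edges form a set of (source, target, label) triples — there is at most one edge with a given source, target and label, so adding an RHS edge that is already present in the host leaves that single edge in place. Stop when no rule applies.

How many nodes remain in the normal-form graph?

initial: |V|=5 |E|=6  E = 0-p->1 1-p->0 2-p->2 2-q->2 4-q->3 4-p->4
step 1: apply R3 at {0↦3, 1↦4, 2↦2}  → |V|=3 |E|=3  E = 0-p->1 1-p->0 2-q->2
step 2: apply R2 at {0↦2, 1↦0}  → |V|=2 |E|=2  E = 0-p->1 1-p->0
final graph: no rule applies after step 2
NF nodes: {0:B, 1:A}

Answer: 2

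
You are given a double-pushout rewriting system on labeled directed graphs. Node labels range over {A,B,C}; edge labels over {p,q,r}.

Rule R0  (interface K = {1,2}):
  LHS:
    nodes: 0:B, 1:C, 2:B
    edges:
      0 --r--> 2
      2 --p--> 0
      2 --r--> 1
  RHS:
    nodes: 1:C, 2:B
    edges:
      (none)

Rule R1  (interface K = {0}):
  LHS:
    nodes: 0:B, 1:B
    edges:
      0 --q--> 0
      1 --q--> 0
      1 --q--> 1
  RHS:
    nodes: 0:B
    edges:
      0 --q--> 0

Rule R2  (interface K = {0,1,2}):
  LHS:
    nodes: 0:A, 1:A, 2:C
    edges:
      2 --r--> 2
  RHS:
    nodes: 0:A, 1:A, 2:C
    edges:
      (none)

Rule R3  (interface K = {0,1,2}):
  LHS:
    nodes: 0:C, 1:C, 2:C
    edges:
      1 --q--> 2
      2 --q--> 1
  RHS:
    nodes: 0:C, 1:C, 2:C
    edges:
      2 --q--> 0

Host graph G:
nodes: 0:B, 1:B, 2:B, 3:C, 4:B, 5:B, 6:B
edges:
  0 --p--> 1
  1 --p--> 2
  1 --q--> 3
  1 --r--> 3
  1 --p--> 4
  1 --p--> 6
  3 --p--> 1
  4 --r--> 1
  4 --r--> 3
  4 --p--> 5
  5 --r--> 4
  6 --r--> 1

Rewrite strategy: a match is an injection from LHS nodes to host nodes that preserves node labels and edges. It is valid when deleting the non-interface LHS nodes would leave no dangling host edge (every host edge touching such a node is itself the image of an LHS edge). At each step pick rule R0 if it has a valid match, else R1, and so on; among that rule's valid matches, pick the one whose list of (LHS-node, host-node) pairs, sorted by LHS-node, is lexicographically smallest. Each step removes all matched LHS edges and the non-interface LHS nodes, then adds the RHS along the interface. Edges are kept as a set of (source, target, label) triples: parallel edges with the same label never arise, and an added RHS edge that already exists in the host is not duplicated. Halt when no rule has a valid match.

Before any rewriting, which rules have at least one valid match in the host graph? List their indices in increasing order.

Answer: [R0]

Rewrite trace:
R0: 2 valid matches — {0↦5, 1↦3, 2↦4}, {0↦6, 1↦3, 2↦1}
R1: no valid match — LHS pattern not found
R2: no valid match — LHS pattern not found
R3: no valid match — LHS pattern not found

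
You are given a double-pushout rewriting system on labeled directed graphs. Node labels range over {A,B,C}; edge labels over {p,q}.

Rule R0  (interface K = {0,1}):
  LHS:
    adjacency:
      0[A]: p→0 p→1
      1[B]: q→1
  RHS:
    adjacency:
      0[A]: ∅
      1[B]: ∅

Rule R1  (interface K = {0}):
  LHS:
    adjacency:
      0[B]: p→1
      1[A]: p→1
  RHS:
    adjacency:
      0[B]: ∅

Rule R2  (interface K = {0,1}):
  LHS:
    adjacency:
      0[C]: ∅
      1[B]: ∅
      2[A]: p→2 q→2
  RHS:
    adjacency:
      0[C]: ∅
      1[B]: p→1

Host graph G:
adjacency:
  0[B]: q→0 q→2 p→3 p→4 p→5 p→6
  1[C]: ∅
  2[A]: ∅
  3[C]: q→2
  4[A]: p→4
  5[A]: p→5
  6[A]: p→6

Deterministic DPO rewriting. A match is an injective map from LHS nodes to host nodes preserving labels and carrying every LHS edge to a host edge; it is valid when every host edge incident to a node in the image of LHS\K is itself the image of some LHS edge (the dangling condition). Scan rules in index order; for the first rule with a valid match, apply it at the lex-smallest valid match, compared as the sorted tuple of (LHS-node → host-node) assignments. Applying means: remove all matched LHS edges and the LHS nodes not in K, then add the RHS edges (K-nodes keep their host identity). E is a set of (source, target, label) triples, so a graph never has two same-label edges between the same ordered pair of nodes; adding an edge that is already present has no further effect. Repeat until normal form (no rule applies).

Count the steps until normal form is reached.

Answer: 3

Derivation:
initial: |V|=7 |E|=10  E = 0-q->0 0-q->2 0-p->3 0-p->4 0-p->5 0-p->6 3-q->2 4-p->4 5-p->5 6-p->6
step 1: apply R1 at {0↦0, 1↦4}  → |V|=6 |E|=8  E = 0-q->0 0-q->2 0-p->3 0-p->5 0-p->6 3-q->2 5-p->5 6-p->6
step 2: apply R1 at {0↦0, 1↦5}  → |V|=5 |E|=6  E = 0-q->0 0-q->2 0-p->3 0-p->6 3-q->2 6-p->6
step 3: apply R1 at {0↦0, 1↦6}  → |V|=4 |E|=4  E = 0-q->0 0-q->2 0-p->3 3-q->2
normal form: no rule applies after step 3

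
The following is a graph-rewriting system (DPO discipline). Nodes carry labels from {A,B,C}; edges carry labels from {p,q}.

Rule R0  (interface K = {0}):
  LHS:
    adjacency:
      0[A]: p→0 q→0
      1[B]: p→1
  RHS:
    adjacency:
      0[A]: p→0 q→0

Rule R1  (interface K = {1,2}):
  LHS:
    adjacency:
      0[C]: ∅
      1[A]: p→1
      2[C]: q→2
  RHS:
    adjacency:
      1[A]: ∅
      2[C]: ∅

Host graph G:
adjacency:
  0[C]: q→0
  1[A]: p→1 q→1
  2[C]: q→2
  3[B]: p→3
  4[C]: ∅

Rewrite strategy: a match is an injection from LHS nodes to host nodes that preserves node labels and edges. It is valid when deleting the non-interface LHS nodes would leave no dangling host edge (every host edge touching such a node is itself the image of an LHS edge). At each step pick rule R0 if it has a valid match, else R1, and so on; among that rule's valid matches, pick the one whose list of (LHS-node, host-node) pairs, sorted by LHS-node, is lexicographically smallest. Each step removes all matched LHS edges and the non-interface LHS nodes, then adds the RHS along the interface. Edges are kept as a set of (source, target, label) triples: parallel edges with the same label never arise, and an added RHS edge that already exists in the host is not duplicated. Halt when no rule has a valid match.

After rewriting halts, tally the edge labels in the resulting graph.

Answer: q:2

Steps:
[0] host  ⇒  5 nodes, 5 edges  {0-q->0 1-p->1 1-q->1 2-q->2 3-p->3}
[1] R0 @ {0↦1, 1↦3}  ⇒  4 nodes, 4 edges  {0-q->0 1-p->1 1-q->1 2-q->2}
[2] R1 @ {0↦4, 1↦1, 2↦0}  ⇒  3 nodes, 2 edges  {1-q->1 2-q->2}
final graph: no rule applies after step 2
NF edges: [(1, 1, 'q'), (2, 2, 'q')]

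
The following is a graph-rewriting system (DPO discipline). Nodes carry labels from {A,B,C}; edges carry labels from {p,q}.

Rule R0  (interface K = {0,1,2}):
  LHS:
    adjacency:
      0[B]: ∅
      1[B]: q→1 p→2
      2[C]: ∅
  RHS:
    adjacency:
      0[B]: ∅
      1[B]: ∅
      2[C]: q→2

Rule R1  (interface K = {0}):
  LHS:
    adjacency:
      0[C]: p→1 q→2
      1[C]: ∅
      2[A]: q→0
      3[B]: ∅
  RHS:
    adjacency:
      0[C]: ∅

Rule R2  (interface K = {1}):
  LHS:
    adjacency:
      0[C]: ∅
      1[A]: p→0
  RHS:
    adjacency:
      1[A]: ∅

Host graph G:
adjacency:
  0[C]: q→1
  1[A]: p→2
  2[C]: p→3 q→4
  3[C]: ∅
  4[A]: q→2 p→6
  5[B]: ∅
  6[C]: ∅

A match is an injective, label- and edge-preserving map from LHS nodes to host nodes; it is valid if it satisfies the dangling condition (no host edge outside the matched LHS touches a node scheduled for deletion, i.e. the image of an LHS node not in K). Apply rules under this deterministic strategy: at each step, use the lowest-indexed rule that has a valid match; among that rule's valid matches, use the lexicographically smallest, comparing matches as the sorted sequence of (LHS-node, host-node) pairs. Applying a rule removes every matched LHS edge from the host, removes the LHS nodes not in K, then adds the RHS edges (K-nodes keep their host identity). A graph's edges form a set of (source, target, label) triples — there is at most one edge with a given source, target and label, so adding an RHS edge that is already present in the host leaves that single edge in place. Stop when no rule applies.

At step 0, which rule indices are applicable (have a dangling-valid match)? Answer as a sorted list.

Answer: [R2]

Steps:
R0: no valid match — LHS pattern not found
R1: no valid match — 1 raw match, all fail dangling condition
R2: 1 valid match — {0↦6, 1↦4}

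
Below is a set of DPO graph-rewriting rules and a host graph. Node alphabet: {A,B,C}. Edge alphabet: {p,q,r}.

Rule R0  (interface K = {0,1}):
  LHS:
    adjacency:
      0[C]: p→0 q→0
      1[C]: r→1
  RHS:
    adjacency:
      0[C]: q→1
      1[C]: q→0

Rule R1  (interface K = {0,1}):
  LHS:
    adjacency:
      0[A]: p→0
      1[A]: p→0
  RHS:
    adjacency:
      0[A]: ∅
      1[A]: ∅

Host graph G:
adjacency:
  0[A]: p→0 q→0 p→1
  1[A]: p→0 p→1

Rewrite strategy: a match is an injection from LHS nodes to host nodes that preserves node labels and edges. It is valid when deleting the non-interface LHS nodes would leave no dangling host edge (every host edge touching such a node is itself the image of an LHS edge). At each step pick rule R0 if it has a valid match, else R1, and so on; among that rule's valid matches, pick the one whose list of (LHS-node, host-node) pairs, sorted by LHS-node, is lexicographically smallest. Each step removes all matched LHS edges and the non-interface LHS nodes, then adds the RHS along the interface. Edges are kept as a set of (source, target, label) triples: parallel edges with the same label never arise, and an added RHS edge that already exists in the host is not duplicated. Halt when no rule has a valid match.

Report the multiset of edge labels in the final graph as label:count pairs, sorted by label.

Answer: q:1

Steps:
start.  V:2 E:5  edges: 0-p->0 0-q->0 0-p->1 1-p->0 1-p->1
1. fire R1 via {0↦0, 1↦1}  →  V:2 E:3  edges: 0-q->0 0-p->1 1-p->1
2. fire R1 via {0↦1, 1↦0}  →  V:2 E:1  edges: 0-q->0
final graph: no rule applies after step 2
NF edges: [(0, 0, 'q')]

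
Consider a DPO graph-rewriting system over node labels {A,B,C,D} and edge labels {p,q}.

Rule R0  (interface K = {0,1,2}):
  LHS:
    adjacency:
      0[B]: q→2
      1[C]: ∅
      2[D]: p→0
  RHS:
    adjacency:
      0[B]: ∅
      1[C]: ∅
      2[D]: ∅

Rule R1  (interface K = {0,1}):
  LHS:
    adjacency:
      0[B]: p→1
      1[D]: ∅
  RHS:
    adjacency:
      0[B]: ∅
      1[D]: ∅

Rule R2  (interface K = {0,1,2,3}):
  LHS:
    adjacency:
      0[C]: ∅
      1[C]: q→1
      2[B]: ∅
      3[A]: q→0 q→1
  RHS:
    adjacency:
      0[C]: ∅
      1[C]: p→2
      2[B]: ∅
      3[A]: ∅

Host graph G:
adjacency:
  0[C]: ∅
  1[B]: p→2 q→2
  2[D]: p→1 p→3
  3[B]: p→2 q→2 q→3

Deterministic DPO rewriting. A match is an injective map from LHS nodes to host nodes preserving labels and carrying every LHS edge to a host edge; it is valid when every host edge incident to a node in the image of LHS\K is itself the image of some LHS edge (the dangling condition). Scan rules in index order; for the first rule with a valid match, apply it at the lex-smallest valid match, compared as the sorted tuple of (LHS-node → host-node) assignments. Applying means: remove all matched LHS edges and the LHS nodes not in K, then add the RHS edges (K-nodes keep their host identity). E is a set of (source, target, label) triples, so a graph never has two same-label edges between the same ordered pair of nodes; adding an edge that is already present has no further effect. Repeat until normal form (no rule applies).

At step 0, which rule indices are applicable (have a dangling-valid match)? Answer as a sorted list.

Answer: [R0,R1]

Steps:
R0: 2 valid matches — {0↦1, 1↦0, 2↦2}, {0↦3, 1↦0, 2↦2}
R1: 2 valid matches — {0↦1, 1↦2}, {0↦3, 1↦2}
R2: no valid match — LHS pattern not found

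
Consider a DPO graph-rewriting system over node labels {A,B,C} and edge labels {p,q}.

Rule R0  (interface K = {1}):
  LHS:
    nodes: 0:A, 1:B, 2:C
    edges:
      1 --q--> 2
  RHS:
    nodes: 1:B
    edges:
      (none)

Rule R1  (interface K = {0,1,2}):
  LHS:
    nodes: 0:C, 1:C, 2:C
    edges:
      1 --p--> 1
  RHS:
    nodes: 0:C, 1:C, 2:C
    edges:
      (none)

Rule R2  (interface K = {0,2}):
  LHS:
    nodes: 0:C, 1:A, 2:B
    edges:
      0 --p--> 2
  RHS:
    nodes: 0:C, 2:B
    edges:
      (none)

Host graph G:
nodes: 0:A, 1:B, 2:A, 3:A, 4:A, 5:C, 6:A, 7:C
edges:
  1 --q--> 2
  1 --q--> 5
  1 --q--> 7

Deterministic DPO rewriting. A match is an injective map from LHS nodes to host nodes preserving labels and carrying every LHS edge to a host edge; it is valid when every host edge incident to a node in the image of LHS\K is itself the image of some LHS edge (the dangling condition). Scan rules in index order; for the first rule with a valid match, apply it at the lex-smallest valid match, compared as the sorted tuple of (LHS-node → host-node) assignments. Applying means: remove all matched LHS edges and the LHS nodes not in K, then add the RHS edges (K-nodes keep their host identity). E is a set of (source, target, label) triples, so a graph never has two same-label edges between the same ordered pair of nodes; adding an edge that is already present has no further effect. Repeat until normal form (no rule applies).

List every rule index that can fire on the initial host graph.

R0: 8 valid matches — {0↦0, 1↦1, 2↦5}, {0↦0, 1↦1, 2↦7}, {0↦3, 1↦1, 2↦5} (+5 more)
R1: no valid match — LHS pattern not found
R2: no valid match — LHS pattern not found

Answer: [R0]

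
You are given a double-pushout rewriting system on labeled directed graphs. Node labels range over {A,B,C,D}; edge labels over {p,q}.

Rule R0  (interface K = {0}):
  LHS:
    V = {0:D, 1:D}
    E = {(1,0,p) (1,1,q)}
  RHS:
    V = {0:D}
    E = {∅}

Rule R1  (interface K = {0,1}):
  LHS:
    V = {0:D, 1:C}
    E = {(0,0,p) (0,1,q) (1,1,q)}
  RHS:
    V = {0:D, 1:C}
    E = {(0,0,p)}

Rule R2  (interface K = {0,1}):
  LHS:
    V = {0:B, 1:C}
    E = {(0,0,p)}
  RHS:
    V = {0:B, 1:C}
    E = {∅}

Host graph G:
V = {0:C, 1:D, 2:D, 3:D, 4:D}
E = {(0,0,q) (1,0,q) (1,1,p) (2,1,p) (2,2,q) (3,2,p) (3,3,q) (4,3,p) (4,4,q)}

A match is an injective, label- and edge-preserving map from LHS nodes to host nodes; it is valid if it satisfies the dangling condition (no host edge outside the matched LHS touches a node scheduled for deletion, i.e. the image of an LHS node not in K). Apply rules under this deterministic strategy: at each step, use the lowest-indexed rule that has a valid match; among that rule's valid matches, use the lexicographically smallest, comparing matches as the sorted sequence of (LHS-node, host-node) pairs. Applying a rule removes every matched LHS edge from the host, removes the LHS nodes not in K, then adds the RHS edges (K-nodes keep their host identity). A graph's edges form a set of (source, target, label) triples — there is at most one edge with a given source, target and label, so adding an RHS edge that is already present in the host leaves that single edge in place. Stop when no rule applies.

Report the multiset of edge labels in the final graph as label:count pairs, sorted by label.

[0] host  ⇒  5 nodes, 9 edges  {0-q->0 1-q->0 1-p->1 2-p->1 2-q->2 3-p->2 3-q->3 4-p->3 4-q->4}
[1] R0 @ {0↦3, 1↦4}  ⇒  4 nodes, 7 edges  {0-q->0 1-q->0 1-p->1 2-p->1 2-q->2 3-p->2 3-q->3}
[2] R0 @ {0↦2, 1↦3}  ⇒  3 nodes, 5 edges  {0-q->0 1-q->0 1-p->1 2-p->1 2-q->2}
[3] R0 @ {0↦1, 1↦2}  ⇒  2 nodes, 3 edges  {0-q->0 1-q->0 1-p->1}
[4] R1 @ {0↦1, 1↦0}  ⇒  2 nodes, 1 edges  {1-p->1}
normal form: no rule applies after step 4
NF edges: [(1, 1, 'p')]

Answer: p:1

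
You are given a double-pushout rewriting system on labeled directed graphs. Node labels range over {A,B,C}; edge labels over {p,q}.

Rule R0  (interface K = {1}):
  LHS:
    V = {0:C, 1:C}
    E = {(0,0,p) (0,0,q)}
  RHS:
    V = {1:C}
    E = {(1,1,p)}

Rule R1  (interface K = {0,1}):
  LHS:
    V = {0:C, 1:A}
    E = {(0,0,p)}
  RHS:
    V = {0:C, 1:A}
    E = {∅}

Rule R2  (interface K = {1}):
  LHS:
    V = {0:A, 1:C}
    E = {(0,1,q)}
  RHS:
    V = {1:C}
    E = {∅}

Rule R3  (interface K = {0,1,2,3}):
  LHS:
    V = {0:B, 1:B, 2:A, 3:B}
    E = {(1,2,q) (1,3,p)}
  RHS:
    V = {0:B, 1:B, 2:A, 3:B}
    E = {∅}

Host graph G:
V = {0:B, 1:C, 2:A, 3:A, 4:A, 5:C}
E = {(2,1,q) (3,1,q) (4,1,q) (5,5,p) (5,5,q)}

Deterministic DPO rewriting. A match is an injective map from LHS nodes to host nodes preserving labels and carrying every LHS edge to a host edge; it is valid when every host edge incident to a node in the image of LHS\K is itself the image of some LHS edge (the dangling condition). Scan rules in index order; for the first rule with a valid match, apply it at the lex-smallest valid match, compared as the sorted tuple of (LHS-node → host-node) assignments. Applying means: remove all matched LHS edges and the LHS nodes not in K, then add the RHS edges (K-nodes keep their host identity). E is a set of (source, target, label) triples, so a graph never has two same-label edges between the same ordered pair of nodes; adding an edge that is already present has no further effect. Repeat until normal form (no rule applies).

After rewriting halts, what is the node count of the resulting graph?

initial: |V|=6 |E|=5  E = 2-q->1 3-q->1 4-q->1 5-p->5 5-q->5
step 1: apply R0 at {0↦5, 1↦1}  → |V|=5 |E|=4  E = 1-p->1 2-q->1 3-q->1 4-q->1
step 2: apply R1 at {0↦1, 1↦2}  → |V|=5 |E|=3  E = 2-q->1 3-q->1 4-q->1
step 3: apply R2 at {0↦2, 1↦1}  → |V|=4 |E|=2  E = 3-q->1 4-q->1
step 4: apply R2 at {0↦3, 1↦1}  → |V|=3 |E|=1  E = 4-q->1
step 5: apply R2 at {0↦4, 1↦1}  → |V|=2 |E|=0  E = ∅
halt: no rule applies after step 5
NF nodes: {0:B, 1:C}

Answer: 2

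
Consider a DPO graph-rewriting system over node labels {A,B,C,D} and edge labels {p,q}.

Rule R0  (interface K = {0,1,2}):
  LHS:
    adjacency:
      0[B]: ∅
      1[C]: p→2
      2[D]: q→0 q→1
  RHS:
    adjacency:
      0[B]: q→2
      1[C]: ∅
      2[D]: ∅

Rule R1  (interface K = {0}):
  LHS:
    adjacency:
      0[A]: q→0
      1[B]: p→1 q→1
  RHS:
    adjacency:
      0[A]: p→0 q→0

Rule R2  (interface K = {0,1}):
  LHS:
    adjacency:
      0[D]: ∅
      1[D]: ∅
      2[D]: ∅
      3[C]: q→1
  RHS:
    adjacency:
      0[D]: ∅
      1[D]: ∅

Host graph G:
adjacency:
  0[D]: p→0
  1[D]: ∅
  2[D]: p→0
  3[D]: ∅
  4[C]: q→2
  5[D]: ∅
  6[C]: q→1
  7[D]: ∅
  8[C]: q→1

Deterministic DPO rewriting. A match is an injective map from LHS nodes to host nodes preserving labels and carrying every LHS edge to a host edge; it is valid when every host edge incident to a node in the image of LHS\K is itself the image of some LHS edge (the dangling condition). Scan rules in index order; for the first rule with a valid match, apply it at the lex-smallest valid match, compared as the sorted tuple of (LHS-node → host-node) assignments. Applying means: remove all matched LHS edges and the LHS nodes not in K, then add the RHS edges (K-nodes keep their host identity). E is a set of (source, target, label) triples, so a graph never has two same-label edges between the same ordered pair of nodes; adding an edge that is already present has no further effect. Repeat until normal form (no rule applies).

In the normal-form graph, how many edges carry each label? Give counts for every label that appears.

[0] host  ⇒  9 nodes, 5 edges  {0-p->0 2-p->0 4-q->2 6-q->1 8-q->1}
[1] R2 @ {0↦0, 1↦1, 2↦3, 3↦6}  ⇒  7 nodes, 4 edges  {0-p->0 2-p->0 4-q->2 8-q->1}
[2] R2 @ {0↦0, 1↦1, 2↦5, 3↦8}  ⇒  5 nodes, 3 edges  {0-p->0 2-p->0 4-q->2}
[3] R2 @ {0↦0, 1↦2, 2↦1, 3↦4}  ⇒  3 nodes, 2 edges  {0-p->0 2-p->0}
normal form: no rule applies after step 3
NF edges: [(0, 0, 'p'), (2, 0, 'p')]

Answer: p:2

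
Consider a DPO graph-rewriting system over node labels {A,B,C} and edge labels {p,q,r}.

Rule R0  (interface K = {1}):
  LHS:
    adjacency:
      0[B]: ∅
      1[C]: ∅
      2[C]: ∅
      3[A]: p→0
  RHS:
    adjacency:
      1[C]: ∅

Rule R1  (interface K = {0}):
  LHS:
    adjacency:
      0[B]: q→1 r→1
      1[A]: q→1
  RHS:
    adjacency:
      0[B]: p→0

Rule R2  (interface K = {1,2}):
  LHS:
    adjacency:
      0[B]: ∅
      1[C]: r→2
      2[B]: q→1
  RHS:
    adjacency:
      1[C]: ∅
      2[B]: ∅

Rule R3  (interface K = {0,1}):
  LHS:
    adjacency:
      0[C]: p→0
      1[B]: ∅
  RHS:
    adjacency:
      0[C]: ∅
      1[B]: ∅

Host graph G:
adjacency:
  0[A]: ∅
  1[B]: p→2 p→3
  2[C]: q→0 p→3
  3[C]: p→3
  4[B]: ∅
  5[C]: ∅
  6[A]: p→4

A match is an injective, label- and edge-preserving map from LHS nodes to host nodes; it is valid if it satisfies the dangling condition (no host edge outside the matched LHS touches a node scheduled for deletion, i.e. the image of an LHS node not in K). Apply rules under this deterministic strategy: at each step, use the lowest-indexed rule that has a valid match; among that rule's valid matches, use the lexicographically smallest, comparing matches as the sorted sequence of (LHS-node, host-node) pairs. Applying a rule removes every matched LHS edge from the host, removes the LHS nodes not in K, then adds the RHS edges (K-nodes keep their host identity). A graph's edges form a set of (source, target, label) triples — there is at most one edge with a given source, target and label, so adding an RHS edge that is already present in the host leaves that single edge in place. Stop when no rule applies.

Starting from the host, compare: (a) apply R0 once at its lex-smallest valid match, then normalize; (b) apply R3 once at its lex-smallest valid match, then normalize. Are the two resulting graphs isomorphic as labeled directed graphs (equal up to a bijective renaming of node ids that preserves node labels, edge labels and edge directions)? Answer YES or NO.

branch R0-first: apply at {0↦4, 1↦2, 2↦5, 3↦6} → |E|=5, then 1 more step(s) → NF |V|=4 |E|=4 V={0:A, 1:B, 2:C, 3:C} E=1-p->2 1-p->3 2-q->0 2-p->3
branch R3-first: apply at {0↦3, 1↦1} → |E|=5, then 1 more step(s) → NF |V|=4 |E|=4 V={0:A, 1:B, 2:C, 3:C} E=1-p->2 1-p->3 2-q->0 2-p->3
graphs isomorphic (equal up to label-preserving node renaming)

Answer: YES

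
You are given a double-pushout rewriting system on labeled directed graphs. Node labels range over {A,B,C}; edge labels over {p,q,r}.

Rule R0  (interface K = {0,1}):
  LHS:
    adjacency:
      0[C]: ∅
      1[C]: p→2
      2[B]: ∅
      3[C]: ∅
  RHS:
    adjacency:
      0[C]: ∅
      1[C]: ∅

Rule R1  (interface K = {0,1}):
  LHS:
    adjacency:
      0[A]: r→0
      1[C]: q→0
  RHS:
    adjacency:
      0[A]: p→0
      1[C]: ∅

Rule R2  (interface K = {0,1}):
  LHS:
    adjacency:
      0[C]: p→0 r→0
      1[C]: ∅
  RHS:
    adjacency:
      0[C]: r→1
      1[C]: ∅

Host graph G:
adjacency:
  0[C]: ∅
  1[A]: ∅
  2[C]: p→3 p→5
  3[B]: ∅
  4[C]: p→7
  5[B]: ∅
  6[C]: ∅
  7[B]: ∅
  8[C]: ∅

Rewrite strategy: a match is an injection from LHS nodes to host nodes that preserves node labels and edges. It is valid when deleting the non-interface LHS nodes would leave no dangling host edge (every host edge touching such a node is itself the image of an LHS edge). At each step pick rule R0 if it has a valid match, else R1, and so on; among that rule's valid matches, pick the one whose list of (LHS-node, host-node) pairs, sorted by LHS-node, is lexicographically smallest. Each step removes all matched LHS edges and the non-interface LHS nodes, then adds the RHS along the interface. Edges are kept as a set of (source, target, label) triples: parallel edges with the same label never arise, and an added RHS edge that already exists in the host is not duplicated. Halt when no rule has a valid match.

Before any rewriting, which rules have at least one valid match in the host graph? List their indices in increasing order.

R0: 27 valid matches — {0↦0, 1↦2, 2↦3, 3↦6}, {0↦0, 1↦2, 2↦3, 3↦8}, {0↦0, 1↦2, 2↦5, 3↦6} (+24 more)
R1: no valid match — LHS pattern not found
R2: no valid match — LHS pattern not found

Answer: [R0]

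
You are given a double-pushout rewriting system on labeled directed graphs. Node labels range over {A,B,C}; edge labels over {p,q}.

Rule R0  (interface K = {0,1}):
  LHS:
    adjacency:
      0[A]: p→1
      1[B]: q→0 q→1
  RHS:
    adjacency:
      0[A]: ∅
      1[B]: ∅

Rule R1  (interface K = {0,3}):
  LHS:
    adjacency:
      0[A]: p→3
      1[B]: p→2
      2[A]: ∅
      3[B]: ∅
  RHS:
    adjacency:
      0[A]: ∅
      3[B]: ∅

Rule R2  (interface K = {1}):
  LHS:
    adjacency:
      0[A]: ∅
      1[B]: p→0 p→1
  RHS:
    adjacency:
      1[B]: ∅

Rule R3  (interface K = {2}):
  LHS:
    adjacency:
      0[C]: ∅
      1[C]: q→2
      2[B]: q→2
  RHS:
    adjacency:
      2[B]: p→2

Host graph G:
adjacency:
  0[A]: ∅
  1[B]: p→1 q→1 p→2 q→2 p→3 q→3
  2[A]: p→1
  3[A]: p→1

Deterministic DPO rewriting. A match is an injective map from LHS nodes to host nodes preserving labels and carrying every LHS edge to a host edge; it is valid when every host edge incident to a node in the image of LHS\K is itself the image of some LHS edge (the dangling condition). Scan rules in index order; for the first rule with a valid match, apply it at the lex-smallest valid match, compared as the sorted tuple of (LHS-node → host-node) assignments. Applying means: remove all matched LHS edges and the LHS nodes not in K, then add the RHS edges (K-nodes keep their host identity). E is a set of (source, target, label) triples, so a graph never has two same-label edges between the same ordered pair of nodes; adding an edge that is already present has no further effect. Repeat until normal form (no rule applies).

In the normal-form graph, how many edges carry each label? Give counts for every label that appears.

start.  V:4 E:8  edges: 1-p->1 1-q->1 1-p->2 1-q->2 1-p->3 1-q->3 2-p->1 3-p->1
1. fire R0 via {0↦2, 1↦1}  →  V:4 E:5  edges: 1-p->1 1-p->2 1-p->3 1-q->3 3-p->1
2. fire R2 via {0↦2, 1↦1}  →  V:3 E:3  edges: 1-p->3 1-q->3 3-p->1
final graph: no rule applies after step 2
NF edges: [(1, 3, 'p'), (1, 3, 'q'), (3, 1, 'p')]

Answer: p:2 q:1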